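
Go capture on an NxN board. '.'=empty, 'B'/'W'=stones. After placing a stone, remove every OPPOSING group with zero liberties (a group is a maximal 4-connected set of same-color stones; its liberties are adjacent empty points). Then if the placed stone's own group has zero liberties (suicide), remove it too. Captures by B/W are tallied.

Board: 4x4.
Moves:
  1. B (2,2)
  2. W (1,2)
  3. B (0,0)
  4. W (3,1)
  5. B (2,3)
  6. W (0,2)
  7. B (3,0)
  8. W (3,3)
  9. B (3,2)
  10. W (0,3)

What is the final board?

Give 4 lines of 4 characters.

Move 1: B@(2,2) -> caps B=0 W=0
Move 2: W@(1,2) -> caps B=0 W=0
Move 3: B@(0,0) -> caps B=0 W=0
Move 4: W@(3,1) -> caps B=0 W=0
Move 5: B@(2,3) -> caps B=0 W=0
Move 6: W@(0,2) -> caps B=0 W=0
Move 7: B@(3,0) -> caps B=0 W=0
Move 8: W@(3,3) -> caps B=0 W=0
Move 9: B@(3,2) -> caps B=1 W=0
Move 10: W@(0,3) -> caps B=1 W=0

Answer: B.WW
..W.
..BB
BWB.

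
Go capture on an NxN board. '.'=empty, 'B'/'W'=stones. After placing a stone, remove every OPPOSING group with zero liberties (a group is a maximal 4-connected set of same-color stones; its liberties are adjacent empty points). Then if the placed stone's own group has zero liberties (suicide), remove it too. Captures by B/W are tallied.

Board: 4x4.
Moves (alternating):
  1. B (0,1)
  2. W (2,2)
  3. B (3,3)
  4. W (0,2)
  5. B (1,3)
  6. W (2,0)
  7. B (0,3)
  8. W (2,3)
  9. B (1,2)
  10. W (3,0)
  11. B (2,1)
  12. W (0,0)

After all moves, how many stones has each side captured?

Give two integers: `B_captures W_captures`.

Answer: 1 0

Derivation:
Move 1: B@(0,1) -> caps B=0 W=0
Move 2: W@(2,2) -> caps B=0 W=0
Move 3: B@(3,3) -> caps B=0 W=0
Move 4: W@(0,2) -> caps B=0 W=0
Move 5: B@(1,3) -> caps B=0 W=0
Move 6: W@(2,0) -> caps B=0 W=0
Move 7: B@(0,3) -> caps B=0 W=0
Move 8: W@(2,3) -> caps B=0 W=0
Move 9: B@(1,2) -> caps B=1 W=0
Move 10: W@(3,0) -> caps B=1 W=0
Move 11: B@(2,1) -> caps B=1 W=0
Move 12: W@(0,0) -> caps B=1 W=0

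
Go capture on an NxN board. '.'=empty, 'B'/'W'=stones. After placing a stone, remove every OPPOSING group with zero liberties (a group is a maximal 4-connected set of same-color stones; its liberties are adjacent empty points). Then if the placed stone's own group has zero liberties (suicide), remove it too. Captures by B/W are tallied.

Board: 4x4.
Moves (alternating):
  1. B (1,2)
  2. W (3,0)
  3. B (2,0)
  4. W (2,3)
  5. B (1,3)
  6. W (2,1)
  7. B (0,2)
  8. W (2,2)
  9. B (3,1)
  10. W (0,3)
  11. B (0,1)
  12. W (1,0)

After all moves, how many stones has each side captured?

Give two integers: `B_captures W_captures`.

Answer: 1 0

Derivation:
Move 1: B@(1,2) -> caps B=0 W=0
Move 2: W@(3,0) -> caps B=0 W=0
Move 3: B@(2,0) -> caps B=0 W=0
Move 4: W@(2,3) -> caps B=0 W=0
Move 5: B@(1,3) -> caps B=0 W=0
Move 6: W@(2,1) -> caps B=0 W=0
Move 7: B@(0,2) -> caps B=0 W=0
Move 8: W@(2,2) -> caps B=0 W=0
Move 9: B@(3,1) -> caps B=1 W=0
Move 10: W@(0,3) -> caps B=1 W=0
Move 11: B@(0,1) -> caps B=1 W=0
Move 12: W@(1,0) -> caps B=1 W=0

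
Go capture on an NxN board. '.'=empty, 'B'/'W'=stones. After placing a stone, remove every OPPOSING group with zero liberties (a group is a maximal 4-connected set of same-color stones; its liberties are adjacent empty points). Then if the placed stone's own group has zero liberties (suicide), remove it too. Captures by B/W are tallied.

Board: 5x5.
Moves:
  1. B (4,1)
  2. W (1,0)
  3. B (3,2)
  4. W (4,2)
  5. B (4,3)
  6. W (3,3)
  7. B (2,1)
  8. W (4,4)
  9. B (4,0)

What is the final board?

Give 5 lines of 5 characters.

Answer: .....
W....
.B...
..BW.
BB.BW

Derivation:
Move 1: B@(4,1) -> caps B=0 W=0
Move 2: W@(1,0) -> caps B=0 W=0
Move 3: B@(3,2) -> caps B=0 W=0
Move 4: W@(4,2) -> caps B=0 W=0
Move 5: B@(4,3) -> caps B=1 W=0
Move 6: W@(3,3) -> caps B=1 W=0
Move 7: B@(2,1) -> caps B=1 W=0
Move 8: W@(4,4) -> caps B=1 W=0
Move 9: B@(4,0) -> caps B=1 W=0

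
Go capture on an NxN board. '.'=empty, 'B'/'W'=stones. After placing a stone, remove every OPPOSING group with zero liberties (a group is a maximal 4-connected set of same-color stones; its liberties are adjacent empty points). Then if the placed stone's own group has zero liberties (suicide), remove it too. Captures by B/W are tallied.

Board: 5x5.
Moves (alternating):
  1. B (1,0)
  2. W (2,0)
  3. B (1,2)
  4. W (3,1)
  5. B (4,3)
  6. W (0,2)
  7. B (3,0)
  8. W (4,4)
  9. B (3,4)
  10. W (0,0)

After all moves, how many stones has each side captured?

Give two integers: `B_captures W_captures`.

Move 1: B@(1,0) -> caps B=0 W=0
Move 2: W@(2,0) -> caps B=0 W=0
Move 3: B@(1,2) -> caps B=0 W=0
Move 4: W@(3,1) -> caps B=0 W=0
Move 5: B@(4,3) -> caps B=0 W=0
Move 6: W@(0,2) -> caps B=0 W=0
Move 7: B@(3,0) -> caps B=0 W=0
Move 8: W@(4,4) -> caps B=0 W=0
Move 9: B@(3,4) -> caps B=1 W=0
Move 10: W@(0,0) -> caps B=1 W=0

Answer: 1 0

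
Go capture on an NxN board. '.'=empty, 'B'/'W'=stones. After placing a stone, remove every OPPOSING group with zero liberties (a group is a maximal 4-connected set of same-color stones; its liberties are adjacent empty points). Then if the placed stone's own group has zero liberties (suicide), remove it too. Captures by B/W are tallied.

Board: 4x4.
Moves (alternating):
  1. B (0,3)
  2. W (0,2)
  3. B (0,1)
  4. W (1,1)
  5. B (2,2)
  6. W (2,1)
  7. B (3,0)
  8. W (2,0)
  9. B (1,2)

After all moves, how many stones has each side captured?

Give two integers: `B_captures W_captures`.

Move 1: B@(0,3) -> caps B=0 W=0
Move 2: W@(0,2) -> caps B=0 W=0
Move 3: B@(0,1) -> caps B=0 W=0
Move 4: W@(1,1) -> caps B=0 W=0
Move 5: B@(2,2) -> caps B=0 W=0
Move 6: W@(2,1) -> caps B=0 W=0
Move 7: B@(3,0) -> caps B=0 W=0
Move 8: W@(2,0) -> caps B=0 W=0
Move 9: B@(1,2) -> caps B=1 W=0

Answer: 1 0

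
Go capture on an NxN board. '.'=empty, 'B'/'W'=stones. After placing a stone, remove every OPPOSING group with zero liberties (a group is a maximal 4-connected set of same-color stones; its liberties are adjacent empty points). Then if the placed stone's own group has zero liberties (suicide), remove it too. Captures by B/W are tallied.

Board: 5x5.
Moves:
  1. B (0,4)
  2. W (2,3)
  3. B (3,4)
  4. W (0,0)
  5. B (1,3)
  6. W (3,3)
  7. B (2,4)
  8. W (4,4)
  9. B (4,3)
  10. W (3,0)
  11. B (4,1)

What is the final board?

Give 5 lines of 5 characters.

Answer: W...B
...B.
...WB
W..WB
.B.B.

Derivation:
Move 1: B@(0,4) -> caps B=0 W=0
Move 2: W@(2,3) -> caps B=0 W=0
Move 3: B@(3,4) -> caps B=0 W=0
Move 4: W@(0,0) -> caps B=0 W=0
Move 5: B@(1,3) -> caps B=0 W=0
Move 6: W@(3,3) -> caps B=0 W=0
Move 7: B@(2,4) -> caps B=0 W=0
Move 8: W@(4,4) -> caps B=0 W=0
Move 9: B@(4,3) -> caps B=1 W=0
Move 10: W@(3,0) -> caps B=1 W=0
Move 11: B@(4,1) -> caps B=1 W=0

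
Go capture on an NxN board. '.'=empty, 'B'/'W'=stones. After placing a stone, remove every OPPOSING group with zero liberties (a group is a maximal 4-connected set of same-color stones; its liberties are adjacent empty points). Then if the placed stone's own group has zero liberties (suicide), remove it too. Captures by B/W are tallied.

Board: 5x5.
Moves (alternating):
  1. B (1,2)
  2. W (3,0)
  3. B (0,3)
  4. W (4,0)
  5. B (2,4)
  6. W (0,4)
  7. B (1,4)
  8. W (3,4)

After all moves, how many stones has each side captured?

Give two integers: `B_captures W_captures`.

Move 1: B@(1,2) -> caps B=0 W=0
Move 2: W@(3,0) -> caps B=0 W=0
Move 3: B@(0,3) -> caps B=0 W=0
Move 4: W@(4,0) -> caps B=0 W=0
Move 5: B@(2,4) -> caps B=0 W=0
Move 6: W@(0,4) -> caps B=0 W=0
Move 7: B@(1,4) -> caps B=1 W=0
Move 8: W@(3,4) -> caps B=1 W=0

Answer: 1 0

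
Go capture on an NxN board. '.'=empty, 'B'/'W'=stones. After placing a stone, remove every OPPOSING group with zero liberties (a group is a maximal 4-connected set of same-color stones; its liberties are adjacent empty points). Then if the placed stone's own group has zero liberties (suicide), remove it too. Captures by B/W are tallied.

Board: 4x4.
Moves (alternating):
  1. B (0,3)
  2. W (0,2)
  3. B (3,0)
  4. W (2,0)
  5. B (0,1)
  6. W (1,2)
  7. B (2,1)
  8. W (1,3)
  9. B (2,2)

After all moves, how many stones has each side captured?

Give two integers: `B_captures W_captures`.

Answer: 0 1

Derivation:
Move 1: B@(0,3) -> caps B=0 W=0
Move 2: W@(0,2) -> caps B=0 W=0
Move 3: B@(3,0) -> caps B=0 W=0
Move 4: W@(2,0) -> caps B=0 W=0
Move 5: B@(0,1) -> caps B=0 W=0
Move 6: W@(1,2) -> caps B=0 W=0
Move 7: B@(2,1) -> caps B=0 W=0
Move 8: W@(1,3) -> caps B=0 W=1
Move 9: B@(2,2) -> caps B=0 W=1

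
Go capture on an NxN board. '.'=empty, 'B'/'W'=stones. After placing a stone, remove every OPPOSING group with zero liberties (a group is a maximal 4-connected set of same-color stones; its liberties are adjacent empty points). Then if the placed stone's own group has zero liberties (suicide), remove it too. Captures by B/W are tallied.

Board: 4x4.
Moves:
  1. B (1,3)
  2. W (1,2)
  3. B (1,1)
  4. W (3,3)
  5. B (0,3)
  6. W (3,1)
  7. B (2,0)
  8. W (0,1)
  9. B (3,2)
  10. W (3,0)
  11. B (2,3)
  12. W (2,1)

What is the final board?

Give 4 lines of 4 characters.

Move 1: B@(1,3) -> caps B=0 W=0
Move 2: W@(1,2) -> caps B=0 W=0
Move 3: B@(1,1) -> caps B=0 W=0
Move 4: W@(3,3) -> caps B=0 W=0
Move 5: B@(0,3) -> caps B=0 W=0
Move 6: W@(3,1) -> caps B=0 W=0
Move 7: B@(2,0) -> caps B=0 W=0
Move 8: W@(0,1) -> caps B=0 W=0
Move 9: B@(3,2) -> caps B=0 W=0
Move 10: W@(3,0) -> caps B=0 W=0
Move 11: B@(2,3) -> caps B=1 W=0
Move 12: W@(2,1) -> caps B=1 W=0

Answer: .W.B
.BWB
BW.B
WWB.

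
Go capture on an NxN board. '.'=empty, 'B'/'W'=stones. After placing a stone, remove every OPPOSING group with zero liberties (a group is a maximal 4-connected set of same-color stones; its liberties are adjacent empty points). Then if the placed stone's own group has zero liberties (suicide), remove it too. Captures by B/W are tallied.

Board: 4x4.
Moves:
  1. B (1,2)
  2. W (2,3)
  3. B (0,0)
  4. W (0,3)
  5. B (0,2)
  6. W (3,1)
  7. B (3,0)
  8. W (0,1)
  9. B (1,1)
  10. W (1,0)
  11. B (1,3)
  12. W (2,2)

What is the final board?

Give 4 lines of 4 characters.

Answer: B.B.
WBBB
..WW
BW..

Derivation:
Move 1: B@(1,2) -> caps B=0 W=0
Move 2: W@(2,3) -> caps B=0 W=0
Move 3: B@(0,0) -> caps B=0 W=0
Move 4: W@(0,3) -> caps B=0 W=0
Move 5: B@(0,2) -> caps B=0 W=0
Move 6: W@(3,1) -> caps B=0 W=0
Move 7: B@(3,0) -> caps B=0 W=0
Move 8: W@(0,1) -> caps B=0 W=0
Move 9: B@(1,1) -> caps B=1 W=0
Move 10: W@(1,0) -> caps B=1 W=0
Move 11: B@(1,3) -> caps B=2 W=0
Move 12: W@(2,2) -> caps B=2 W=0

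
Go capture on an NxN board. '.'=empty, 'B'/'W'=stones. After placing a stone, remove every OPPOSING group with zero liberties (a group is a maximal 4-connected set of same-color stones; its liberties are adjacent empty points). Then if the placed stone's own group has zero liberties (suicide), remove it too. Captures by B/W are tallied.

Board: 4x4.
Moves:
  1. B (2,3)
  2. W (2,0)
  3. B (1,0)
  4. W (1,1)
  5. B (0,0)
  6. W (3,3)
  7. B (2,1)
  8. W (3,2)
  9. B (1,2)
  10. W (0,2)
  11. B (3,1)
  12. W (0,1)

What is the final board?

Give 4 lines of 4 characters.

Answer: .WW.
.WB.
WB.B
.BWW

Derivation:
Move 1: B@(2,3) -> caps B=0 W=0
Move 2: W@(2,0) -> caps B=0 W=0
Move 3: B@(1,0) -> caps B=0 W=0
Move 4: W@(1,1) -> caps B=0 W=0
Move 5: B@(0,0) -> caps B=0 W=0
Move 6: W@(3,3) -> caps B=0 W=0
Move 7: B@(2,1) -> caps B=0 W=0
Move 8: W@(3,2) -> caps B=0 W=0
Move 9: B@(1,2) -> caps B=0 W=0
Move 10: W@(0,2) -> caps B=0 W=0
Move 11: B@(3,1) -> caps B=0 W=0
Move 12: W@(0,1) -> caps B=0 W=2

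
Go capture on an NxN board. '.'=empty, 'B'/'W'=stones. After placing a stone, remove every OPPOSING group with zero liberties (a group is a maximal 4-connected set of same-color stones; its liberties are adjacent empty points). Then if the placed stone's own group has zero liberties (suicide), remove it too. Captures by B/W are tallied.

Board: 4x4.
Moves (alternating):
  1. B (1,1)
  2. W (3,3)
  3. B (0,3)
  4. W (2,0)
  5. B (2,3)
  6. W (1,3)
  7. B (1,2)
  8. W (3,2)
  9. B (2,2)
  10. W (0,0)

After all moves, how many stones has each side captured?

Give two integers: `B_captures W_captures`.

Answer: 1 0

Derivation:
Move 1: B@(1,1) -> caps B=0 W=0
Move 2: W@(3,3) -> caps B=0 W=0
Move 3: B@(0,3) -> caps B=0 W=0
Move 4: W@(2,0) -> caps B=0 W=0
Move 5: B@(2,3) -> caps B=0 W=0
Move 6: W@(1,3) -> caps B=0 W=0
Move 7: B@(1,2) -> caps B=1 W=0
Move 8: W@(3,2) -> caps B=1 W=0
Move 9: B@(2,2) -> caps B=1 W=0
Move 10: W@(0,0) -> caps B=1 W=0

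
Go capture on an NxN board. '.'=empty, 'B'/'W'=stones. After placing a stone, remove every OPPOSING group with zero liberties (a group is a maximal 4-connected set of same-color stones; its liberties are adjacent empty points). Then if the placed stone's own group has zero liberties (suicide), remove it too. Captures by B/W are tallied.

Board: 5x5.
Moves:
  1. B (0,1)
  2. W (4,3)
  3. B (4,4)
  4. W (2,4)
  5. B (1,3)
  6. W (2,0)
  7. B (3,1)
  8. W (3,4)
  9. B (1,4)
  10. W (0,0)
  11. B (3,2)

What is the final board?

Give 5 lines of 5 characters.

Answer: WB...
...BB
W...W
.BB.W
...W.

Derivation:
Move 1: B@(0,1) -> caps B=0 W=0
Move 2: W@(4,3) -> caps B=0 W=0
Move 3: B@(4,4) -> caps B=0 W=0
Move 4: W@(2,4) -> caps B=0 W=0
Move 5: B@(1,3) -> caps B=0 W=0
Move 6: W@(2,0) -> caps B=0 W=0
Move 7: B@(3,1) -> caps B=0 W=0
Move 8: W@(3,4) -> caps B=0 W=1
Move 9: B@(1,4) -> caps B=0 W=1
Move 10: W@(0,0) -> caps B=0 W=1
Move 11: B@(3,2) -> caps B=0 W=1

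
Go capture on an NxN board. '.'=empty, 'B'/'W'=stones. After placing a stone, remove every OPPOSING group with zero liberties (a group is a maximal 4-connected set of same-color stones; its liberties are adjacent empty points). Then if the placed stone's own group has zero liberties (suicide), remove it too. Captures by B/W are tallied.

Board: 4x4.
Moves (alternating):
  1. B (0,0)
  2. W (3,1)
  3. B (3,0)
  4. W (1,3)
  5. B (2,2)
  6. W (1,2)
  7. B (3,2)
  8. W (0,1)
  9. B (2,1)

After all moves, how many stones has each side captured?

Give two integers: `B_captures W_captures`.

Answer: 1 0

Derivation:
Move 1: B@(0,0) -> caps B=0 W=0
Move 2: W@(3,1) -> caps B=0 W=0
Move 3: B@(3,0) -> caps B=0 W=0
Move 4: W@(1,3) -> caps B=0 W=0
Move 5: B@(2,2) -> caps B=0 W=0
Move 6: W@(1,2) -> caps B=0 W=0
Move 7: B@(3,2) -> caps B=0 W=0
Move 8: W@(0,1) -> caps B=0 W=0
Move 9: B@(2,1) -> caps B=1 W=0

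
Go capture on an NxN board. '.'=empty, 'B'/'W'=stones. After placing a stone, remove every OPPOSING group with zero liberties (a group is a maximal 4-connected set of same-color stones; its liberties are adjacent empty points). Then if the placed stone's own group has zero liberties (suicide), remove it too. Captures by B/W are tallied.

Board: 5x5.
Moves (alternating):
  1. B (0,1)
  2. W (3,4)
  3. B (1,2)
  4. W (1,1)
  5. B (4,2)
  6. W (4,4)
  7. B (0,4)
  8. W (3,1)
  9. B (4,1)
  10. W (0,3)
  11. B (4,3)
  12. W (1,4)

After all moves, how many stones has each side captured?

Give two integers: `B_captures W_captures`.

Answer: 0 1

Derivation:
Move 1: B@(0,1) -> caps B=0 W=0
Move 2: W@(3,4) -> caps B=0 W=0
Move 3: B@(1,2) -> caps B=0 W=0
Move 4: W@(1,1) -> caps B=0 W=0
Move 5: B@(4,2) -> caps B=0 W=0
Move 6: W@(4,4) -> caps B=0 W=0
Move 7: B@(0,4) -> caps B=0 W=0
Move 8: W@(3,1) -> caps B=0 W=0
Move 9: B@(4,1) -> caps B=0 W=0
Move 10: W@(0,3) -> caps B=0 W=0
Move 11: B@(4,3) -> caps B=0 W=0
Move 12: W@(1,4) -> caps B=0 W=1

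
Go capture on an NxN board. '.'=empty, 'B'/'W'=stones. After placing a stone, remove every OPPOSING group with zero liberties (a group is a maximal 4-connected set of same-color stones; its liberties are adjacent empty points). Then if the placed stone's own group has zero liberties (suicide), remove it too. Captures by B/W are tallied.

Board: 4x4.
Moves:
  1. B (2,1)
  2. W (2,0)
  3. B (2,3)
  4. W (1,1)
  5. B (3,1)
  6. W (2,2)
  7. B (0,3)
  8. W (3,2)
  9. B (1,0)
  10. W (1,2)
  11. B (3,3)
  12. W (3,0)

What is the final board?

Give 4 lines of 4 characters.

Answer: ...B
BWW.
W.WB
W.WB

Derivation:
Move 1: B@(2,1) -> caps B=0 W=0
Move 2: W@(2,0) -> caps B=0 W=0
Move 3: B@(2,3) -> caps B=0 W=0
Move 4: W@(1,1) -> caps B=0 W=0
Move 5: B@(3,1) -> caps B=0 W=0
Move 6: W@(2,2) -> caps B=0 W=0
Move 7: B@(0,3) -> caps B=0 W=0
Move 8: W@(3,2) -> caps B=0 W=0
Move 9: B@(1,0) -> caps B=0 W=0
Move 10: W@(1,2) -> caps B=0 W=0
Move 11: B@(3,3) -> caps B=0 W=0
Move 12: W@(3,0) -> caps B=0 W=2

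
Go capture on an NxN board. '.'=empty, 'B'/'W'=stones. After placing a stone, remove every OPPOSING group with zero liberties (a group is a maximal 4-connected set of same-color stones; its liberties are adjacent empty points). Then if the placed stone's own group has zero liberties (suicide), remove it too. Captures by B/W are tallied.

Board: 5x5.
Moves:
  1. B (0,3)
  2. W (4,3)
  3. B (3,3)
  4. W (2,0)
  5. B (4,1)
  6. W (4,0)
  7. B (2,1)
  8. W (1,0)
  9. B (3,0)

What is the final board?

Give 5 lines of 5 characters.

Move 1: B@(0,3) -> caps B=0 W=0
Move 2: W@(4,3) -> caps B=0 W=0
Move 3: B@(3,3) -> caps B=0 W=0
Move 4: W@(2,0) -> caps B=0 W=0
Move 5: B@(4,1) -> caps B=0 W=0
Move 6: W@(4,0) -> caps B=0 W=0
Move 7: B@(2,1) -> caps B=0 W=0
Move 8: W@(1,0) -> caps B=0 W=0
Move 9: B@(3,0) -> caps B=1 W=0

Answer: ...B.
W....
WB...
B..B.
.B.W.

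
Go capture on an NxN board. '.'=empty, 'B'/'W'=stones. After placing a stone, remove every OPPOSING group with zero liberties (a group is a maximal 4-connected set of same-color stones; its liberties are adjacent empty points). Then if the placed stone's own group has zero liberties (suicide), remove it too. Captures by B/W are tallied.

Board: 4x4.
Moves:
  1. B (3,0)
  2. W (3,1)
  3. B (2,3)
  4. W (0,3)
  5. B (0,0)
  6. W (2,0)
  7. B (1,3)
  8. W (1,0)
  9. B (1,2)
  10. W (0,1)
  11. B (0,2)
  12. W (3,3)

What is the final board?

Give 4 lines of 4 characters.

Answer: .WB.
W.BB
W..B
.W.W

Derivation:
Move 1: B@(3,0) -> caps B=0 W=0
Move 2: W@(3,1) -> caps B=0 W=0
Move 3: B@(2,3) -> caps B=0 W=0
Move 4: W@(0,3) -> caps B=0 W=0
Move 5: B@(0,0) -> caps B=0 W=0
Move 6: W@(2,0) -> caps B=0 W=1
Move 7: B@(1,3) -> caps B=0 W=1
Move 8: W@(1,0) -> caps B=0 W=1
Move 9: B@(1,2) -> caps B=0 W=1
Move 10: W@(0,1) -> caps B=0 W=2
Move 11: B@(0,2) -> caps B=1 W=2
Move 12: W@(3,3) -> caps B=1 W=2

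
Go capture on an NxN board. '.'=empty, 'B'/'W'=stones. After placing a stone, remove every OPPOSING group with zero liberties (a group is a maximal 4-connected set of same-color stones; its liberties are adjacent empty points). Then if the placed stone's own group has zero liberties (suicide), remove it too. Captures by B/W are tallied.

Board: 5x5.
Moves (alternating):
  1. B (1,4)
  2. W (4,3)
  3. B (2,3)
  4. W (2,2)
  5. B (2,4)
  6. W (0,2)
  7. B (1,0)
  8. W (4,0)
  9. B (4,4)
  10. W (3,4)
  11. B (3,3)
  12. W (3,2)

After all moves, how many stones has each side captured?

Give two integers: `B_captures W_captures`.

Answer: 0 1

Derivation:
Move 1: B@(1,4) -> caps B=0 W=0
Move 2: W@(4,3) -> caps B=0 W=0
Move 3: B@(2,3) -> caps B=0 W=0
Move 4: W@(2,2) -> caps B=0 W=0
Move 5: B@(2,4) -> caps B=0 W=0
Move 6: W@(0,2) -> caps B=0 W=0
Move 7: B@(1,0) -> caps B=0 W=0
Move 8: W@(4,0) -> caps B=0 W=0
Move 9: B@(4,4) -> caps B=0 W=0
Move 10: W@(3,4) -> caps B=0 W=1
Move 11: B@(3,3) -> caps B=0 W=1
Move 12: W@(3,2) -> caps B=0 W=1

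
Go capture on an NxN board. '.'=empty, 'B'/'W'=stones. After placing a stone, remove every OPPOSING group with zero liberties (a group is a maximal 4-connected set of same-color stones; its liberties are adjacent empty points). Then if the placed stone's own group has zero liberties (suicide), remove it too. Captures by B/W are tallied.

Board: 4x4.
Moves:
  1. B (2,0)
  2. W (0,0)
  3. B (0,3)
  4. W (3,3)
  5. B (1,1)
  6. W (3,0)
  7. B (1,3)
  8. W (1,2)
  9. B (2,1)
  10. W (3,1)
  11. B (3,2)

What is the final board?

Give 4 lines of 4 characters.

Move 1: B@(2,0) -> caps B=0 W=0
Move 2: W@(0,0) -> caps B=0 W=0
Move 3: B@(0,3) -> caps B=0 W=0
Move 4: W@(3,3) -> caps B=0 W=0
Move 5: B@(1,1) -> caps B=0 W=0
Move 6: W@(3,0) -> caps B=0 W=0
Move 7: B@(1,3) -> caps B=0 W=0
Move 8: W@(1,2) -> caps B=0 W=0
Move 9: B@(2,1) -> caps B=0 W=0
Move 10: W@(3,1) -> caps B=0 W=0
Move 11: B@(3,2) -> caps B=2 W=0

Answer: W..B
.BWB
BB..
..BW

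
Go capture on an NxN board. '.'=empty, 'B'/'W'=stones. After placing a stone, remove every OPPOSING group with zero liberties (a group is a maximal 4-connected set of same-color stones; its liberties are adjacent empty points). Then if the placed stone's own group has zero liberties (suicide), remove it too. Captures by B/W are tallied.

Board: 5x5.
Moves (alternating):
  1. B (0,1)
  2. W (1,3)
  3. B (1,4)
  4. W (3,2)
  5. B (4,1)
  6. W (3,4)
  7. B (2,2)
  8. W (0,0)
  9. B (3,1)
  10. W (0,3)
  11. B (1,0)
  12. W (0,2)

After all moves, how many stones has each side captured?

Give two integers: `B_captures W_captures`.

Answer: 1 0

Derivation:
Move 1: B@(0,1) -> caps B=0 W=0
Move 2: W@(1,3) -> caps B=0 W=0
Move 3: B@(1,4) -> caps B=0 W=0
Move 4: W@(3,2) -> caps B=0 W=0
Move 5: B@(4,1) -> caps B=0 W=0
Move 6: W@(3,4) -> caps B=0 W=0
Move 7: B@(2,2) -> caps B=0 W=0
Move 8: W@(0,0) -> caps B=0 W=0
Move 9: B@(3,1) -> caps B=0 W=0
Move 10: W@(0,3) -> caps B=0 W=0
Move 11: B@(1,0) -> caps B=1 W=0
Move 12: W@(0,2) -> caps B=1 W=0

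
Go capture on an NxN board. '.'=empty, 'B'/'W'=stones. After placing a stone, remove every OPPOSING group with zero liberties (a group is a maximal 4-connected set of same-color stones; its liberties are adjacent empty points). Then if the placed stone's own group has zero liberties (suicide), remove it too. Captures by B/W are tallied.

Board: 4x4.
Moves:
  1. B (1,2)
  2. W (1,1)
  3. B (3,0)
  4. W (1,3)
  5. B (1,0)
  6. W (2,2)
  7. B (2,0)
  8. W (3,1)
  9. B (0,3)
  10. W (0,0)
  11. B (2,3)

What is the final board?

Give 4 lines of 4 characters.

Answer: W..B
BWB.
B.WB
BW..

Derivation:
Move 1: B@(1,2) -> caps B=0 W=0
Move 2: W@(1,1) -> caps B=0 W=0
Move 3: B@(3,0) -> caps B=0 W=0
Move 4: W@(1,3) -> caps B=0 W=0
Move 5: B@(1,0) -> caps B=0 W=0
Move 6: W@(2,2) -> caps B=0 W=0
Move 7: B@(2,0) -> caps B=0 W=0
Move 8: W@(3,1) -> caps B=0 W=0
Move 9: B@(0,3) -> caps B=0 W=0
Move 10: W@(0,0) -> caps B=0 W=0
Move 11: B@(2,3) -> caps B=1 W=0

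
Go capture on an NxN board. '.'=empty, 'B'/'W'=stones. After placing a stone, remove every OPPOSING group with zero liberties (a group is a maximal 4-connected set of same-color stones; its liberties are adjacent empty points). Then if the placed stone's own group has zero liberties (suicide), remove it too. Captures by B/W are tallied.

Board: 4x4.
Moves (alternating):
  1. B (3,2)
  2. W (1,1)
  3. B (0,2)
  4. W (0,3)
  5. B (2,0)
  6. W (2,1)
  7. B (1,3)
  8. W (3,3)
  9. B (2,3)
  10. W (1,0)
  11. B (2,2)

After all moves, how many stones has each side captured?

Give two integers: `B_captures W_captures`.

Move 1: B@(3,2) -> caps B=0 W=0
Move 2: W@(1,1) -> caps B=0 W=0
Move 3: B@(0,2) -> caps B=0 W=0
Move 4: W@(0,3) -> caps B=0 W=0
Move 5: B@(2,0) -> caps B=0 W=0
Move 6: W@(2,1) -> caps B=0 W=0
Move 7: B@(1,3) -> caps B=1 W=0
Move 8: W@(3,3) -> caps B=1 W=0
Move 9: B@(2,3) -> caps B=2 W=0
Move 10: W@(1,0) -> caps B=2 W=0
Move 11: B@(2,2) -> caps B=2 W=0

Answer: 2 0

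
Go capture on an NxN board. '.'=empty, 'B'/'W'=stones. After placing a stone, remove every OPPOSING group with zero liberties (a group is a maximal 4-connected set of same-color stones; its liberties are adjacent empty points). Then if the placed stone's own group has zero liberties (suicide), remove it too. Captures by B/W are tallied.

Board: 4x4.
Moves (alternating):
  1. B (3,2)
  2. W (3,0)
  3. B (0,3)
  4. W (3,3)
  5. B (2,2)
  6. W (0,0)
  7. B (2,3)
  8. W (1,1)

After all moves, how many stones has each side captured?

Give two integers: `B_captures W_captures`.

Answer: 1 0

Derivation:
Move 1: B@(3,2) -> caps B=0 W=0
Move 2: W@(3,0) -> caps B=0 W=0
Move 3: B@(0,3) -> caps B=0 W=0
Move 4: W@(3,3) -> caps B=0 W=0
Move 5: B@(2,2) -> caps B=0 W=0
Move 6: W@(0,0) -> caps B=0 W=0
Move 7: B@(2,3) -> caps B=1 W=0
Move 8: W@(1,1) -> caps B=1 W=0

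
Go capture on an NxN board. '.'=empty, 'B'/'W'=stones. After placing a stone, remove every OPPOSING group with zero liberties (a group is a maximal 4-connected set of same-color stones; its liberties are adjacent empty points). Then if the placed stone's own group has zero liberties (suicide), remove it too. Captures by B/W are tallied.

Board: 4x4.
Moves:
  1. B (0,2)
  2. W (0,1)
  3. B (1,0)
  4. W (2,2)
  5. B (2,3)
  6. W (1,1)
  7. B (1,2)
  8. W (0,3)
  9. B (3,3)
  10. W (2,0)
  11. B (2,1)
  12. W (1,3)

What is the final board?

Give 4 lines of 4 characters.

Move 1: B@(0,2) -> caps B=0 W=0
Move 2: W@(0,1) -> caps B=0 W=0
Move 3: B@(1,0) -> caps B=0 W=0
Move 4: W@(2,2) -> caps B=0 W=0
Move 5: B@(2,3) -> caps B=0 W=0
Move 6: W@(1,1) -> caps B=0 W=0
Move 7: B@(1,2) -> caps B=0 W=0
Move 8: W@(0,3) -> caps B=0 W=0
Move 9: B@(3,3) -> caps B=0 W=0
Move 10: W@(2,0) -> caps B=0 W=0
Move 11: B@(2,1) -> caps B=0 W=0
Move 12: W@(1,3) -> caps B=0 W=2

Answer: .W.W
BW.W
WBWB
...B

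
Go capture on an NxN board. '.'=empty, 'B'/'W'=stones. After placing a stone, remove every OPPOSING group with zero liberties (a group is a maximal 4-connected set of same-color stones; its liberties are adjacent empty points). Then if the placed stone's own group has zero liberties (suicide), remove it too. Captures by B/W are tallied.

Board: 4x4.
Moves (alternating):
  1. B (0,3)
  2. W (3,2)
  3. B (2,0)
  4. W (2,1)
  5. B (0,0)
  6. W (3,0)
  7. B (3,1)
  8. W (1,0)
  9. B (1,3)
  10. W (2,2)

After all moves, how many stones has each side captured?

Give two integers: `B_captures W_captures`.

Move 1: B@(0,3) -> caps B=0 W=0
Move 2: W@(3,2) -> caps B=0 W=0
Move 3: B@(2,0) -> caps B=0 W=0
Move 4: W@(2,1) -> caps B=0 W=0
Move 5: B@(0,0) -> caps B=0 W=0
Move 6: W@(3,0) -> caps B=0 W=0
Move 7: B@(3,1) -> caps B=1 W=0
Move 8: W@(1,0) -> caps B=1 W=0
Move 9: B@(1,3) -> caps B=1 W=0
Move 10: W@(2,2) -> caps B=1 W=0

Answer: 1 0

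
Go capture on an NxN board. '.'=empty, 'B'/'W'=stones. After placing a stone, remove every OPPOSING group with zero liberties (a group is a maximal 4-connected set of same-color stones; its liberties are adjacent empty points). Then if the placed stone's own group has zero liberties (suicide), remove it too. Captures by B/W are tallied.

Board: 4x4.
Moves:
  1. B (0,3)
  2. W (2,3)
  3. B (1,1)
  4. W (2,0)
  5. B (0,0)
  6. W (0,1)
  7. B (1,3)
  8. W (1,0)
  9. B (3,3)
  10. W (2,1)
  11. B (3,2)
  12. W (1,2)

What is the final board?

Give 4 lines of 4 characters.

Answer: .W.B
W.WB
WW.W
..BB

Derivation:
Move 1: B@(0,3) -> caps B=0 W=0
Move 2: W@(2,3) -> caps B=0 W=0
Move 3: B@(1,1) -> caps B=0 W=0
Move 4: W@(2,0) -> caps B=0 W=0
Move 5: B@(0,0) -> caps B=0 W=0
Move 6: W@(0,1) -> caps B=0 W=0
Move 7: B@(1,3) -> caps B=0 W=0
Move 8: W@(1,0) -> caps B=0 W=1
Move 9: B@(3,3) -> caps B=0 W=1
Move 10: W@(2,1) -> caps B=0 W=1
Move 11: B@(3,2) -> caps B=0 W=1
Move 12: W@(1,2) -> caps B=0 W=2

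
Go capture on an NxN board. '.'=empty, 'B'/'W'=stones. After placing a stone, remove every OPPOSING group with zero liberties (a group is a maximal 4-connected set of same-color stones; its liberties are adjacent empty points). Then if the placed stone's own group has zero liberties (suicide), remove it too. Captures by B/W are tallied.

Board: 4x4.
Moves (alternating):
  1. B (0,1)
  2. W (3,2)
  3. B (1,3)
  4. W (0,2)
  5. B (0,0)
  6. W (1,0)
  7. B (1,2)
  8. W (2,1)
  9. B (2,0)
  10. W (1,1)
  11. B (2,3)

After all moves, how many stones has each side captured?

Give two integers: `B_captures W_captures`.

Answer: 0 2

Derivation:
Move 1: B@(0,1) -> caps B=0 W=0
Move 2: W@(3,2) -> caps B=0 W=0
Move 3: B@(1,3) -> caps B=0 W=0
Move 4: W@(0,2) -> caps B=0 W=0
Move 5: B@(0,0) -> caps B=0 W=0
Move 6: W@(1,0) -> caps B=0 W=0
Move 7: B@(1,2) -> caps B=0 W=0
Move 8: W@(2,1) -> caps B=0 W=0
Move 9: B@(2,0) -> caps B=0 W=0
Move 10: W@(1,1) -> caps B=0 W=2
Move 11: B@(2,3) -> caps B=0 W=2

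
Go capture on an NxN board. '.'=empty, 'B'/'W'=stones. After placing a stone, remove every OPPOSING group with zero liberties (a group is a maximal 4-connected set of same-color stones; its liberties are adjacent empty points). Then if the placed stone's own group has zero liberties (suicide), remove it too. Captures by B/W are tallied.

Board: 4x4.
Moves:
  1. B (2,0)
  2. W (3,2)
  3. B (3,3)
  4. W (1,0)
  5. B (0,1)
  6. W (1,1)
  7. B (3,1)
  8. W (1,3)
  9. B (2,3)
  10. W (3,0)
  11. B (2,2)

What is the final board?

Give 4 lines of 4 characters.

Answer: .B..
WW.W
B.BB
.B.B

Derivation:
Move 1: B@(2,0) -> caps B=0 W=0
Move 2: W@(3,2) -> caps B=0 W=0
Move 3: B@(3,3) -> caps B=0 W=0
Move 4: W@(1,0) -> caps B=0 W=0
Move 5: B@(0,1) -> caps B=0 W=0
Move 6: W@(1,1) -> caps B=0 W=0
Move 7: B@(3,1) -> caps B=0 W=0
Move 8: W@(1,3) -> caps B=0 W=0
Move 9: B@(2,3) -> caps B=0 W=0
Move 10: W@(3,0) -> caps B=0 W=0
Move 11: B@(2,2) -> caps B=1 W=0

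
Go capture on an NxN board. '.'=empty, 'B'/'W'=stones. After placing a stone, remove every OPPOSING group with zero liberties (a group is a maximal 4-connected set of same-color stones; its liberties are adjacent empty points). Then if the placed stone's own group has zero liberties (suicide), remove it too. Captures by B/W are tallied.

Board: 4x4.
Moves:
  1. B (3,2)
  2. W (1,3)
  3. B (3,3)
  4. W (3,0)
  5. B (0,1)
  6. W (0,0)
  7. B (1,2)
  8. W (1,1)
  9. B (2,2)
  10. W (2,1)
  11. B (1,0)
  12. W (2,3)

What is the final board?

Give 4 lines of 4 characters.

Answer: .B..
BWBW
.WBW
W.BB

Derivation:
Move 1: B@(3,2) -> caps B=0 W=0
Move 2: W@(1,3) -> caps B=0 W=0
Move 3: B@(3,3) -> caps B=0 W=0
Move 4: W@(3,0) -> caps B=0 W=0
Move 5: B@(0,1) -> caps B=0 W=0
Move 6: W@(0,0) -> caps B=0 W=0
Move 7: B@(1,2) -> caps B=0 W=0
Move 8: W@(1,1) -> caps B=0 W=0
Move 9: B@(2,2) -> caps B=0 W=0
Move 10: W@(2,1) -> caps B=0 W=0
Move 11: B@(1,0) -> caps B=1 W=0
Move 12: W@(2,3) -> caps B=1 W=0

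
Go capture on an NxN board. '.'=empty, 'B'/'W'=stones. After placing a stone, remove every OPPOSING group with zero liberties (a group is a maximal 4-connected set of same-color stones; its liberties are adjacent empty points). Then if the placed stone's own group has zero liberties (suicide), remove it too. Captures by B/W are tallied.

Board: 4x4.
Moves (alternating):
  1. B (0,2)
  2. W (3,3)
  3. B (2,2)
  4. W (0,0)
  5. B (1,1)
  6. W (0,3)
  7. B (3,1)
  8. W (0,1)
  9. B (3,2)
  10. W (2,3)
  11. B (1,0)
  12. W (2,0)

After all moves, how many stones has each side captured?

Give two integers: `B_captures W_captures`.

Move 1: B@(0,2) -> caps B=0 W=0
Move 2: W@(3,3) -> caps B=0 W=0
Move 3: B@(2,2) -> caps B=0 W=0
Move 4: W@(0,0) -> caps B=0 W=0
Move 5: B@(1,1) -> caps B=0 W=0
Move 6: W@(0,3) -> caps B=0 W=0
Move 7: B@(3,1) -> caps B=0 W=0
Move 8: W@(0,1) -> caps B=0 W=0
Move 9: B@(3,2) -> caps B=0 W=0
Move 10: W@(2,3) -> caps B=0 W=0
Move 11: B@(1,0) -> caps B=2 W=0
Move 12: W@(2,0) -> caps B=2 W=0

Answer: 2 0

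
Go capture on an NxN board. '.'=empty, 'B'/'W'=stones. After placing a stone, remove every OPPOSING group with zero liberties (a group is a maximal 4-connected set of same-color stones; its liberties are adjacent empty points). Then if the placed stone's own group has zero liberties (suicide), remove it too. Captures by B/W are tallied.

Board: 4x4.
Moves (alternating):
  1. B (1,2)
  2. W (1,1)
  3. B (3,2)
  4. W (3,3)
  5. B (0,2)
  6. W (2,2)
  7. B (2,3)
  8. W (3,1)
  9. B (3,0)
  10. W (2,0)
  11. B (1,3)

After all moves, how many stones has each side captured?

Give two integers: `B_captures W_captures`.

Answer: 1 1

Derivation:
Move 1: B@(1,2) -> caps B=0 W=0
Move 2: W@(1,1) -> caps B=0 W=0
Move 3: B@(3,2) -> caps B=0 W=0
Move 4: W@(3,3) -> caps B=0 W=0
Move 5: B@(0,2) -> caps B=0 W=0
Move 6: W@(2,2) -> caps B=0 W=0
Move 7: B@(2,3) -> caps B=1 W=0
Move 8: W@(3,1) -> caps B=1 W=0
Move 9: B@(3,0) -> caps B=1 W=0
Move 10: W@(2,0) -> caps B=1 W=1
Move 11: B@(1,3) -> caps B=1 W=1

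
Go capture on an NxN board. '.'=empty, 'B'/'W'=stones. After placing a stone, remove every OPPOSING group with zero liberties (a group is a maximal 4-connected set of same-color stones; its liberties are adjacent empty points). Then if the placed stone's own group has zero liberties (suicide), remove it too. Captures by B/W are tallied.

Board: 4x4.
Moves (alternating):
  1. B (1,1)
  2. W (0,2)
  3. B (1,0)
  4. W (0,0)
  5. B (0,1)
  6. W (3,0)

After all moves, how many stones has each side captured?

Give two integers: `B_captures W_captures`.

Move 1: B@(1,1) -> caps B=0 W=0
Move 2: W@(0,2) -> caps B=0 W=0
Move 3: B@(1,0) -> caps B=0 W=0
Move 4: W@(0,0) -> caps B=0 W=0
Move 5: B@(0,1) -> caps B=1 W=0
Move 6: W@(3,0) -> caps B=1 W=0

Answer: 1 0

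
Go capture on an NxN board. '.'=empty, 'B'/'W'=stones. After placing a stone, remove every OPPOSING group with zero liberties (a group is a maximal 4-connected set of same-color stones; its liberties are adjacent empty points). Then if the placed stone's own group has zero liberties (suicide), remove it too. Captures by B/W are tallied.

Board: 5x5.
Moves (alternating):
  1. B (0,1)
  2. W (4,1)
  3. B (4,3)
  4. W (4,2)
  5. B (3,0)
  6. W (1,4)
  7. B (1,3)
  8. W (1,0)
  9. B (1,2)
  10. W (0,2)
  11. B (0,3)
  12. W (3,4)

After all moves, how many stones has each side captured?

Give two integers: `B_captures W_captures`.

Move 1: B@(0,1) -> caps B=0 W=0
Move 2: W@(4,1) -> caps B=0 W=0
Move 3: B@(4,3) -> caps B=0 W=0
Move 4: W@(4,2) -> caps B=0 W=0
Move 5: B@(3,0) -> caps B=0 W=0
Move 6: W@(1,4) -> caps B=0 W=0
Move 7: B@(1,3) -> caps B=0 W=0
Move 8: W@(1,0) -> caps B=0 W=0
Move 9: B@(1,2) -> caps B=0 W=0
Move 10: W@(0,2) -> caps B=0 W=0
Move 11: B@(0,3) -> caps B=1 W=0
Move 12: W@(3,4) -> caps B=1 W=0

Answer: 1 0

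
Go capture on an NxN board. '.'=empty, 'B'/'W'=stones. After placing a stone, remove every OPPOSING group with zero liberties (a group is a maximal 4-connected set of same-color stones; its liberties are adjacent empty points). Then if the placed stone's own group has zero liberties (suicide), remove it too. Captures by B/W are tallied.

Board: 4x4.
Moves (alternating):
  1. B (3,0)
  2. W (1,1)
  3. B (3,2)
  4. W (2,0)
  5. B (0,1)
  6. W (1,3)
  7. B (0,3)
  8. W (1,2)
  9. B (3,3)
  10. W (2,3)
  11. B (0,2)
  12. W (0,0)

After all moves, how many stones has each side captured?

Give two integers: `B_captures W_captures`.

Answer: 0 3

Derivation:
Move 1: B@(3,0) -> caps B=0 W=0
Move 2: W@(1,1) -> caps B=0 W=0
Move 3: B@(3,2) -> caps B=0 W=0
Move 4: W@(2,0) -> caps B=0 W=0
Move 5: B@(0,1) -> caps B=0 W=0
Move 6: W@(1,3) -> caps B=0 W=0
Move 7: B@(0,3) -> caps B=0 W=0
Move 8: W@(1,2) -> caps B=0 W=0
Move 9: B@(3,3) -> caps B=0 W=0
Move 10: W@(2,3) -> caps B=0 W=0
Move 11: B@(0,2) -> caps B=0 W=0
Move 12: W@(0,0) -> caps B=0 W=3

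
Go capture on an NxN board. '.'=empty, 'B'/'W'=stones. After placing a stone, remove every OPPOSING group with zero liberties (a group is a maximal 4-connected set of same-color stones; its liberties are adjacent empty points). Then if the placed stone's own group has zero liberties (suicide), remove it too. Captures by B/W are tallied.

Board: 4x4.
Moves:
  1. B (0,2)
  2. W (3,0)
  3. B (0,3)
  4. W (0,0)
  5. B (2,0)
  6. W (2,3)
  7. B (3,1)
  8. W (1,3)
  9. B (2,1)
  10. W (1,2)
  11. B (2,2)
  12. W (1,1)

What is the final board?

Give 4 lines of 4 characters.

Move 1: B@(0,2) -> caps B=0 W=0
Move 2: W@(3,0) -> caps B=0 W=0
Move 3: B@(0,3) -> caps B=0 W=0
Move 4: W@(0,0) -> caps B=0 W=0
Move 5: B@(2,0) -> caps B=0 W=0
Move 6: W@(2,3) -> caps B=0 W=0
Move 7: B@(3,1) -> caps B=1 W=0
Move 8: W@(1,3) -> caps B=1 W=0
Move 9: B@(2,1) -> caps B=1 W=0
Move 10: W@(1,2) -> caps B=1 W=0
Move 11: B@(2,2) -> caps B=1 W=0
Move 12: W@(1,1) -> caps B=1 W=0

Answer: W.BB
.WWW
BBBW
.B..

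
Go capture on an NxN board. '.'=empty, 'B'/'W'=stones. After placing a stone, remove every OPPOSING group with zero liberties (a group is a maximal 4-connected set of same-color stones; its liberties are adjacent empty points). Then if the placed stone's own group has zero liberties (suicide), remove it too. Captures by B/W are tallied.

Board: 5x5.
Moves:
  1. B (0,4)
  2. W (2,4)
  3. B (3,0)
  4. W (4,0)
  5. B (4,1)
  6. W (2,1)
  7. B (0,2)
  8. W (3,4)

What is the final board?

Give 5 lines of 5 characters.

Answer: ..B.B
.....
.W..W
B...W
.B...

Derivation:
Move 1: B@(0,4) -> caps B=0 W=0
Move 2: W@(2,4) -> caps B=0 W=0
Move 3: B@(3,0) -> caps B=0 W=0
Move 4: W@(4,0) -> caps B=0 W=0
Move 5: B@(4,1) -> caps B=1 W=0
Move 6: W@(2,1) -> caps B=1 W=0
Move 7: B@(0,2) -> caps B=1 W=0
Move 8: W@(3,4) -> caps B=1 W=0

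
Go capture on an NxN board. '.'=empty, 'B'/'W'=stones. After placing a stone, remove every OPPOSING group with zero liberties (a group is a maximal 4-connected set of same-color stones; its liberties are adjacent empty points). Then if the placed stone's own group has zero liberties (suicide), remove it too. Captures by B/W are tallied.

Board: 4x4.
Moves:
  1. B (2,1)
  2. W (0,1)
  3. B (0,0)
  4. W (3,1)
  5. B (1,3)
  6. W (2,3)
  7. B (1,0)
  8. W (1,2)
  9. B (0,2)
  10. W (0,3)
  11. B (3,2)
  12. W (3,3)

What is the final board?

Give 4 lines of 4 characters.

Answer: BW.W
B.W.
.B.W
.WBW

Derivation:
Move 1: B@(2,1) -> caps B=0 W=0
Move 2: W@(0,1) -> caps B=0 W=0
Move 3: B@(0,0) -> caps B=0 W=0
Move 4: W@(3,1) -> caps B=0 W=0
Move 5: B@(1,3) -> caps B=0 W=0
Move 6: W@(2,3) -> caps B=0 W=0
Move 7: B@(1,0) -> caps B=0 W=0
Move 8: W@(1,2) -> caps B=0 W=0
Move 9: B@(0,2) -> caps B=0 W=0
Move 10: W@(0,3) -> caps B=0 W=2
Move 11: B@(3,2) -> caps B=0 W=2
Move 12: W@(3,3) -> caps B=0 W=2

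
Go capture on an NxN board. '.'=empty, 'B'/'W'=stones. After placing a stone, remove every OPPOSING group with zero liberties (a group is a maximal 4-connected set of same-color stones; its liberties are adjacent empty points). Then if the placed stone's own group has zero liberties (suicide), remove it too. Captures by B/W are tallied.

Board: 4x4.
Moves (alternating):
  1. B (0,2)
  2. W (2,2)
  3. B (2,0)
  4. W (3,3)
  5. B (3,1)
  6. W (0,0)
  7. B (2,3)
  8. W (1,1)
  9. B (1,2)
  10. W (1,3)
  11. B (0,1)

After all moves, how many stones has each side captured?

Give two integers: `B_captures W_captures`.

Answer: 0 1

Derivation:
Move 1: B@(0,2) -> caps B=0 W=0
Move 2: W@(2,2) -> caps B=0 W=0
Move 3: B@(2,0) -> caps B=0 W=0
Move 4: W@(3,3) -> caps B=0 W=0
Move 5: B@(3,1) -> caps B=0 W=0
Move 6: W@(0,0) -> caps B=0 W=0
Move 7: B@(2,3) -> caps B=0 W=0
Move 8: W@(1,1) -> caps B=0 W=0
Move 9: B@(1,2) -> caps B=0 W=0
Move 10: W@(1,3) -> caps B=0 W=1
Move 11: B@(0,1) -> caps B=0 W=1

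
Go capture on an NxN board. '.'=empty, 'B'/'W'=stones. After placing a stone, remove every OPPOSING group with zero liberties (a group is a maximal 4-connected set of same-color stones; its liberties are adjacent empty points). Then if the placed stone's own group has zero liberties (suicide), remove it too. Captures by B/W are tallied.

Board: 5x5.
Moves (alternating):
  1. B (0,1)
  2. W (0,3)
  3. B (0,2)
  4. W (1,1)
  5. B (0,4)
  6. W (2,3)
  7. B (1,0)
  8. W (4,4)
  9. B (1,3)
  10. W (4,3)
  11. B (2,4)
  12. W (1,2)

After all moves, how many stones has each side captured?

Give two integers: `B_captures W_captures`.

Move 1: B@(0,1) -> caps B=0 W=0
Move 2: W@(0,3) -> caps B=0 W=0
Move 3: B@(0,2) -> caps B=0 W=0
Move 4: W@(1,1) -> caps B=0 W=0
Move 5: B@(0,4) -> caps B=0 W=0
Move 6: W@(2,3) -> caps B=0 W=0
Move 7: B@(1,0) -> caps B=0 W=0
Move 8: W@(4,4) -> caps B=0 W=0
Move 9: B@(1,3) -> caps B=1 W=0
Move 10: W@(4,3) -> caps B=1 W=0
Move 11: B@(2,4) -> caps B=1 W=0
Move 12: W@(1,2) -> caps B=1 W=0

Answer: 1 0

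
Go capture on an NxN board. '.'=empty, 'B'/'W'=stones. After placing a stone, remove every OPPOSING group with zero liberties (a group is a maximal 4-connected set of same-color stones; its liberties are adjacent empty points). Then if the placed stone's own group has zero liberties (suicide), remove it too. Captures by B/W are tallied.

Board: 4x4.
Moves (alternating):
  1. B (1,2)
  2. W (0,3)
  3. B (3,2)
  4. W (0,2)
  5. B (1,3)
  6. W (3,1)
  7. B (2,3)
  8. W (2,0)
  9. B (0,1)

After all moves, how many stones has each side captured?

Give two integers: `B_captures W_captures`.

Move 1: B@(1,2) -> caps B=0 W=0
Move 2: W@(0,3) -> caps B=0 W=0
Move 3: B@(3,2) -> caps B=0 W=0
Move 4: W@(0,2) -> caps B=0 W=0
Move 5: B@(1,3) -> caps B=0 W=0
Move 6: W@(3,1) -> caps B=0 W=0
Move 7: B@(2,3) -> caps B=0 W=0
Move 8: W@(2,0) -> caps B=0 W=0
Move 9: B@(0,1) -> caps B=2 W=0

Answer: 2 0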